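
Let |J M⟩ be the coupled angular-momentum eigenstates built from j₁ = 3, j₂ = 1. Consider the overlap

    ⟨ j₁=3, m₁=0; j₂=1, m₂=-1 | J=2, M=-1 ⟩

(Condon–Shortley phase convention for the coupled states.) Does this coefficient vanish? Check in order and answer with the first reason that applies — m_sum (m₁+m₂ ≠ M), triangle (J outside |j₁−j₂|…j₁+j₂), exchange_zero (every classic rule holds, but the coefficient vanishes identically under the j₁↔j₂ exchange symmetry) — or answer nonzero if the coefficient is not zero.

m-sum: m₁+m₂ = 0+(-1) = -1, M = -1  ✓
triangle: |j₁−j₂| = 2 ≤ J = 2 ≤ j₁+j₂ = 4  ✓
exchange: j₁≠j₂ or m₁≠m₂ — the exchange symmetry imposes no constraint here
value check: CG = +√(1/7) = +0.377964 ≠ 0

nonzero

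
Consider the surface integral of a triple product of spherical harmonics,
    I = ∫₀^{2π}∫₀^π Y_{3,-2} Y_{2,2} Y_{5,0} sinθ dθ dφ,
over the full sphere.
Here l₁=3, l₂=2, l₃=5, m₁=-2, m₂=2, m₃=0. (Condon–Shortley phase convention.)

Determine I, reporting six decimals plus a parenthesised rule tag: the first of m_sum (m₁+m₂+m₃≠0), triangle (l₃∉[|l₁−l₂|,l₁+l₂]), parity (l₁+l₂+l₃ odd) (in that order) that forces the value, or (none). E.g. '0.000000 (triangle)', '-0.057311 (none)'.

Checks pass: Σm=0; 10 even; l₃=5∈[1,5].
(2·3+1)(2·2+1)(2·5+1) = 385
Δ: 0! 6! 4! / 11! → 1/2310
sum: t=0:+1/144 = 1/144
3j²(3 2 5; 0 0 0) = Δ·Π!·Σ² = 10/231  (sign -1)
sum: t=0:+1/2880 = 1/2880
3j²(3 2 5; -2 2 0) = Δ·Π!·Σ² = 1/462  (sign -1)
combine: 4πI² = 385·10/231·1/462 = 25/693
take √, sign +1: I = 0.05357948
No selection rule forces the value: the integral is nonzero (none).

0.053579 (none)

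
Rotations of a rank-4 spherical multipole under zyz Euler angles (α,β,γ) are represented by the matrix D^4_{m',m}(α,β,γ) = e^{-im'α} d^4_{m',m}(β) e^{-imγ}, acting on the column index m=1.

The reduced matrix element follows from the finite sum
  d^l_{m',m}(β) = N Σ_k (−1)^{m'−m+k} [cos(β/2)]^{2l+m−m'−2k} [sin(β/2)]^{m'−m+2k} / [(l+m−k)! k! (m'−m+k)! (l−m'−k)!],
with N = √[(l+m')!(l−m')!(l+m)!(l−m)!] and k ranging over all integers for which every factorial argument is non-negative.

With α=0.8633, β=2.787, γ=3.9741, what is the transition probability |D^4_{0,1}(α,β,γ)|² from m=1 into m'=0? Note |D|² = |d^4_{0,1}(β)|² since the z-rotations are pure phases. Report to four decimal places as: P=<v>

Split into d^4_{0,1}(β=2.7870) × two z-phases.
c=cos(2.787000/2)=0.176369, s=sin(2.787000/2)=0.984324; N=√[24·24·120·6]=643.987578
The bounds max(0,m−m')=1 and min(l+m,l−m')=4 give 4 terms
  k=1: (−1)^0·643.9876/(144)·0.1764^7·0.9843^1 = +0.000023
  k=2: (−1)^1·643.9876/(24)·0.1764^5·0.9843^3 = -0.004367
  k=3: (−1)^2·643.9876/(24)·0.1764^3·0.9843^5 = +0.136026
  k=4: (−1)^3·643.9876/(144)·0.1764^1·0.9843^7 = -0.706161
d^4_{0,1}(2.7870) = +0.000023 -0.004367 +0.136026 -0.706161 = -0.574479
|D^4_{0,1}|² = |d^4_{0,1}(β)|² = (-0.574479)² = 0.330026 (the z-rotation phases have unit modulus)

P=0.3300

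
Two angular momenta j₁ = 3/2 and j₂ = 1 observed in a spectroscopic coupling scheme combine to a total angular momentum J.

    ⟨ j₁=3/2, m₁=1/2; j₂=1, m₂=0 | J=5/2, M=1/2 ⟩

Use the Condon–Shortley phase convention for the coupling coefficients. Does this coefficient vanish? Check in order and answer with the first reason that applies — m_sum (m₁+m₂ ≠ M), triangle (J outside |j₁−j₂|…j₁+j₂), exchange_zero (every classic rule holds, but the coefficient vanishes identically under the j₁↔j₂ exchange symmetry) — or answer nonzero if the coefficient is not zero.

nonzero

m-sum: m₁+m₂ = 1/2+0 = 1/2, M = 1/2  ✓
triangle: |j₁−j₂| = 1/2 ≤ J = 5/2 ≤ j₁+j₂ = 5/2  ✓
exchange: j₁≠j₂ or m₁≠m₂ — the exchange symmetry imposes no constraint here
value check: CG = +√(3/5) = +0.774597 ≠ 0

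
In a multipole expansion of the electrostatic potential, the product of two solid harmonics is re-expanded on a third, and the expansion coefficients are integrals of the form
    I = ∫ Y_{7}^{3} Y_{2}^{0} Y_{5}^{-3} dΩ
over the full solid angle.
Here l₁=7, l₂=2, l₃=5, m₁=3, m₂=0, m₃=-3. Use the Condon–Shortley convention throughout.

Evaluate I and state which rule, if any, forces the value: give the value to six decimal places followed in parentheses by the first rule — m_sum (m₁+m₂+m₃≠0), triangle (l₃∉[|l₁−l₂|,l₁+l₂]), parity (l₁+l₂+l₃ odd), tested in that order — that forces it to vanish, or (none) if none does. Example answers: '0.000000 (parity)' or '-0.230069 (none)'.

Rules hold: Σm=0, L=14 even, 5≤5≤9.
N = 15·5·11 = 825
Δ = 4!·10!·0!/15! = 1/15015
Racah Σ t=2..2: t=2:+1/57600 = 1/57600
⇒ 3j(7 2 5; 0 0 0)² = 21/715, sgn -1
Racah Σ t=2..2: t=2:+1/322560 = 1/322560
⇒ 3j(7 2 5; 3 0 -3)² = 18/1001, sgn +1
4πI² = N·(3j₀)²·(3jₘ)² = 810/1859
I = -1·√(0.435718/4π) = -0.18620781
No selection rule forces the value: the integral is nonzero (none).

-0.186208 (none)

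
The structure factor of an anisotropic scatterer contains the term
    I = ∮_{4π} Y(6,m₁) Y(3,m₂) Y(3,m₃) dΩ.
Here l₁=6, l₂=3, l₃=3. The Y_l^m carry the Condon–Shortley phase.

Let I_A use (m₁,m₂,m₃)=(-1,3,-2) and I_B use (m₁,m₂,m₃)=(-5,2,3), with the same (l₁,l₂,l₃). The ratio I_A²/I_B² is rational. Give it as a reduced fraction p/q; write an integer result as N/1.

Same 6,3,3: normalisation and zero-m 3j drop out of the ratio.
A: Δ: 6! 6! 0! / 13! → 1/12012; sum: t=6:+1/86400 = 1/86400; 3j²(6 3 3; -1 3 -2) = Δ·Π!·Σ² = 1/1716  (sign -1)
B: Δ: 6! 6! 0! / 13! → 1/12012; sum: t=5:−1/86400 = -1/86400; 3j²(6 3 3; -5 2 3) = Δ·Π!·Σ² = 1/26  (sign -1)
I_A²/I_B² = (1/1716)/(1/26) = 1/66

1/66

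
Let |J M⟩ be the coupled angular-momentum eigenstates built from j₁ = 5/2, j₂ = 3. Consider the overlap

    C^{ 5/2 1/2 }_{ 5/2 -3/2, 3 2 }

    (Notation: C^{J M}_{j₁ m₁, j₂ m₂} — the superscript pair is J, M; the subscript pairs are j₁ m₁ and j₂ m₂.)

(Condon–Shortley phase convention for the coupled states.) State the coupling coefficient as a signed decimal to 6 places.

triangle: 3!*2!*3!/9! = 72/362880
(j±m)!: 1!*4!*5!*1!*3!*2! = 34560
prefactor² = (2J+1)*Δ*N² = 288/7
  k=2: +1/(2!*1!*2!*3!*0!*0!) = 1/24
  k=3: −1/(3!*0!*1!*2!*1!*1!) = -1/12
Σ = -1/24  ⇒  CG² = 288/7*(-1/24)² = 1/14
CG = −√(1/14) = -0.267261

−√(1/14) = -0.267261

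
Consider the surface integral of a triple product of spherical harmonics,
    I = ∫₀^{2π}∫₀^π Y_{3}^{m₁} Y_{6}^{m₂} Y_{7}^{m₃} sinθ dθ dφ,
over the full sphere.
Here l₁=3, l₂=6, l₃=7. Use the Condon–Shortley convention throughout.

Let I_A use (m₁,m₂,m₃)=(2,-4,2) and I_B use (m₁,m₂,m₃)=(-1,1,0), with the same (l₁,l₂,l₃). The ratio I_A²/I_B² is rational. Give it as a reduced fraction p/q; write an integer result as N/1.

4000/7

l's match ⇒ only the (l;m) 3-j factors differ between A and B.
A: triangle coeff Δ(3,6,7) = 1/2042040; Σ_t [0,1]: t=0:+1/967680 t=1:−1/8709120 = 1/1088640; (3j)²=800/51051 [(3 6 7; 2 -4 2)], sign=-1
B: triangle coeff Δ(3,6,7) = 1/2042040; Σ_t [0,2]: t=0:+1/1451520 t=1:−1/103680 t=2:+1/115200 = -1/3628800; (3j)²=1/36465 [(3 6 7; -1 1 0)], sign=+1
I_A²/I_B² = (800/51051)/(1/36465) = 4000/7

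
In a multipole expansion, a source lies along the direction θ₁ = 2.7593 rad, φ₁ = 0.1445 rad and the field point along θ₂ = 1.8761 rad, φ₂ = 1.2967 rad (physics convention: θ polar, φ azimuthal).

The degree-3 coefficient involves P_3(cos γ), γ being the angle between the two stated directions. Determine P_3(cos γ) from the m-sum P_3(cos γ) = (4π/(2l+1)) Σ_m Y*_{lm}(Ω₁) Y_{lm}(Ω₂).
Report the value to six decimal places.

-0.445362

Summing Y*_{l m}(θ₁,φ₁)·Y_{l m}(θ₂,φ₂) over m ∈ [−3, 3]; prefactor 4π/(2·3+1) = 1.795196:
  term(m=-3) = -0.00745 + 0.00243j   from Y*(Ω₁)=0.01966 + 0.00910j, Y(Ω₂)=-0.26522 + 0.24634j
  term(m=-2) = -0.02469 - 0.02739j   from Y*(Ω₁)=-0.12649 - 0.03761j, Y(Ω₂)=0.23849 + 0.14563j
  term(m=-1) = -0.02736 + 0.06151j   from Y*(Ω₁)=0.39421 + 0.05736j, Y(Ω₂)=-0.04574 + 0.16268j
  term(m=+0) = -0.12907 + 0.00000j   from Y*(Ω₁)=-0.45155 + 0.00000j, Y(Ω₂)=0.28584 + 0.00000j
  term(m=+1) = -0.02736 - 0.06151j   from Y*(Ω₁)=-0.39421 + 0.05736j, Y(Ω₂)=0.04574 + 0.16268j
  term(m=+2) = -0.02469 + 0.02739j   from Y*(Ω₁)=-0.12649 + 0.03761j, Y(Ω₂)=0.23849 - 0.14563j
  term(m=+3) = -0.00745 - 0.00243j   from Y*(Ω₁)=-0.01966 + 0.00910j, Y(Ω₂)=0.26522 + 0.24634j
Accumulated sum -0.24809 + 0.00000j; after 4π/(2l+1) scaling, -0.44536 + 0.00000j ⇒ P_3 = -0.445362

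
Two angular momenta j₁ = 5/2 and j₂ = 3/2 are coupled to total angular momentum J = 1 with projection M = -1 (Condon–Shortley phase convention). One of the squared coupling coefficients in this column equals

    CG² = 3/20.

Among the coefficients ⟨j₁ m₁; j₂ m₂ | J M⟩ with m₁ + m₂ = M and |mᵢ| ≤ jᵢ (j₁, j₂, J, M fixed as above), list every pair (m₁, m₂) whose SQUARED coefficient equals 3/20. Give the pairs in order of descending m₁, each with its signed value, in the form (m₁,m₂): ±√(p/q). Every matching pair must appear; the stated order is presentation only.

Admissible pairs with m₁+m₂ = M = -1: (-5/2,3/2), (-3/2,1/2), (-1/2,-1/2), (1/2,-3/2)
  (m₁,m₂)=(1/2,-3/2): CG² = 1/20, CG = +√(1/20)
  (m₁,m₂)=(-1/2,-1/2): CG² = 3/20, CG = −√(3/20)   ← matches the target
  (m₁,m₂)=(-3/2,1/2): CG² = 3/10, CG = +√(3/10)
  (m₁,m₂)=(-5/2,3/2): CG² = 1/2, CG = −√(1/2)
Pairs with CG² = 3/20: (-1/2,-1/2): −√(3/20)

(-1/2,-1/2): −√(3/20)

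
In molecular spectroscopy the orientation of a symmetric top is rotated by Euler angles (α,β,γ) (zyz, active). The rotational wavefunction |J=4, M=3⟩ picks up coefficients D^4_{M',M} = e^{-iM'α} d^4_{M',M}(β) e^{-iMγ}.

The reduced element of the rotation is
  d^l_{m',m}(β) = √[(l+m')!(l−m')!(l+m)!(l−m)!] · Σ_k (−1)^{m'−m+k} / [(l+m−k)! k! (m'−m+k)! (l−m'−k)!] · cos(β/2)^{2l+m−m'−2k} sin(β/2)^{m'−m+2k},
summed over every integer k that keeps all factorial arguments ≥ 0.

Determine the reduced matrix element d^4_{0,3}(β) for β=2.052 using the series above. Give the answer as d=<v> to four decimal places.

d^4_{0,3}(β=2.0520) via the finite sum:
With c≡cos(β/2)=0.518244 and s≡sin(β/2)=0.855233, N=[24·24·5040·1]^{1/2}=1703.830978
The bounds max(0,m−m')=3 and min(l+m,l−m')=4 give 2 terms
  k=3: (−1)^0·1703.8310/(144)·0.5182^5·0.8552^3 = +0.276687
  k=4: (−1)^1·1703.8310/(144)·0.5182^3·0.8552^5 = -0.753509
d^4_{0,3}(2.0520) = +0.276687 -0.753509 = -0.476823

d=-0.4768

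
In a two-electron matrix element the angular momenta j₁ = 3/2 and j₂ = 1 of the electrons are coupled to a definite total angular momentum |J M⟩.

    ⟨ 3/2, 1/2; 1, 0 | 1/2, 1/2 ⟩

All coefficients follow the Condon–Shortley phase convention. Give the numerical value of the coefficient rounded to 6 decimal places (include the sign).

j₁+j₂−J=2  J+j₁−j₂=1  J−j₁+j₂=0  j₁+j₂+J+1=4
(j₁±m₁, j₂±m₂, J±M) = (2,1,1,1,1,0)
P² = 1/3
sum k=1..1:
  [1] −1/1 = -1
S = -1
C² = P²·S² = 1/3 ; C = -0.577350

−√(1/3) ≈ -0.577350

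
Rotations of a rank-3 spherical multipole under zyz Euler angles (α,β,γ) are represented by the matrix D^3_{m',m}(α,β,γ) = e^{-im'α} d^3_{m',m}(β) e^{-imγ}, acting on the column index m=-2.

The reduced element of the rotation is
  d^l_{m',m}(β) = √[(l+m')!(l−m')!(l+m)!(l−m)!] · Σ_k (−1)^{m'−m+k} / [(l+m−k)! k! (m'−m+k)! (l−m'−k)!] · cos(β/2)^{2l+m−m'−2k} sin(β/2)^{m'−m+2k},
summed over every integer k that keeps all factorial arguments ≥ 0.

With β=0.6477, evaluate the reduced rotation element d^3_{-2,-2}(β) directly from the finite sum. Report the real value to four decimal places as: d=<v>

d=0.3170

d^3_{-2,-2}(β=0.6477) via the finite sum:
c=cos(0.647700/2)=0.948017, s=sin(0.647700/2)=0.318219; N=√[1·120·1·120]=120.000000
The bounds max(0,m−m')=0 and min(l+m,l−m')=1 give 2 terms
  k=0: (−1)^0·120.0000/(120)·0.9480^6·0.3182^0 = +0.725935
  k=1: (−1)^1·120.0000/(24)·0.9480^4·0.3182^2 = -0.408965
d^3_{-2,-2}(0.6477) = +0.725935 -0.408965 = +0.316969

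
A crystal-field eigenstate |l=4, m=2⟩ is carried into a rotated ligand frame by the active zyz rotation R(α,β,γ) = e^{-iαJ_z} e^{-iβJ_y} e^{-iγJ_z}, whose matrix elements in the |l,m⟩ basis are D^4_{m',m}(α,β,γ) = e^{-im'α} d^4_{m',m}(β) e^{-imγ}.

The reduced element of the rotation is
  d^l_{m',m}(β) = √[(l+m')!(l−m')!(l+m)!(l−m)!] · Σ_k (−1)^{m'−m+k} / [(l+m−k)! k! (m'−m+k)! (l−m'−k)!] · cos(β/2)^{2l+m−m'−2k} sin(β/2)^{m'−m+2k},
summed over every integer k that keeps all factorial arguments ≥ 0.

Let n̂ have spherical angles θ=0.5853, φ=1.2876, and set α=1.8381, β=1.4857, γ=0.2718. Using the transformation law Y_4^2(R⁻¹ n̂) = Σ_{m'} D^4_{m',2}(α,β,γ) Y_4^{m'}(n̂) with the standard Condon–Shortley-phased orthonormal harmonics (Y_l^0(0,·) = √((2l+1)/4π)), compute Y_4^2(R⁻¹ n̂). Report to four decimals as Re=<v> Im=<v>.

Re=0.2437 Im=0.0387

Need the full column D^4_{m',2} for m'=−4..4 at α=1.8381, β=1.4857, γ=0.2718.
cos(β/2)=0.736544, sin(β/2)=0.676390
d^4_{-4,2}: single k=6 term ⇒ +0.274890;  D = +0.237784+0.137925i
d^4_{-3,2}: k∈[5..6] ⇒ +0.634989 -0.178502 = +0.456488;  D = +0.116609-0.441343i
d^4_{-2,2}: k∈[4..6] ⇒ +0.924004 -0.623391 +0.043810 = +0.344423;  D = -0.344409+0.003097i
d^4_{-1,2}: k∈[3..5] ⇒ +0.948635 -1.200017 +0.202402 = -0.048980;  D = -0.013361-0.047122i
d^4_{0,2}: k∈[2..4] ⇒ +0.692958 -1.558377 +0.492834 = -0.372585;  D = -0.318878+0.192709i
d^4_{1,2}: k∈[1..3] ⇒ +0.337461 -1.422953 +0.800011 = -0.285480;  D = +0.206948+0.196651i
d^4_{2,2}: k∈[0..2] ⇒ +0.086614 -0.876530 +0.924004 = +0.134088;  D = -0.063411+0.118146i
d^4_{3,2}: k∈[0..1] ⇒ -0.297613 +0.752956 = +0.455343;  D = +0.443837+0.101717i
d^4_{4,2}: single k=0 term ⇒ +0.386514;  D = -0.016236-0.386172i
Y_4^{m'}(θ=0.5853,φ=1.2876) and Σ D·Y over m':
  (+0.2378+0.1379i)·(+0.0175+0.0373i)  (+0.1166-0.4413i)·(-0.1321+0.1162i)  (-0.3444+0.0031i)·(-0.3329-0.2117i)  (-0.0134-0.0471i)·(+0.1134-0.3898i)  (-0.3189+0.1927i)·(-0.1003+0.0000i)  (+0.2069+0.1967i)·(-0.1134-0.3898i)  (-0.0634+0.1181i)·(-0.3329+0.2117i)  (+0.4438+0.1017i)·(+0.1321+0.1162i)  (-0.0162-0.3862i)·(+0.0175-0.0373i)
Y_4^2(R⁻¹ n̂) = +0.243655+0.038664i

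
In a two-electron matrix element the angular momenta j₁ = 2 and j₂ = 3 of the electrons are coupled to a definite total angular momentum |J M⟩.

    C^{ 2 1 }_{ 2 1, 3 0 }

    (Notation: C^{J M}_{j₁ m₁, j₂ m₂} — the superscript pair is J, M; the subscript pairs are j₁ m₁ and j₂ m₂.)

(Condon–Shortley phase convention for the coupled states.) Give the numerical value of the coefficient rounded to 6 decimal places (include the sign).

−√(2/7) ≈ -0.534522

j₁+j₂−J=3  J+j₁−j₂=1  J−j₁+j₂=3  j₁+j₂+J+1=8
(j₁±m₁, j₂±m₂, J±M) = (3,1,3,3,3,1)
P² = 81/14
sum k=0..1:
  [0] +1/36 = 1/36
  [1] −1/4 = -1/4
S = -2/9
C² = P²·S² = 2/7 ; C = -0.534522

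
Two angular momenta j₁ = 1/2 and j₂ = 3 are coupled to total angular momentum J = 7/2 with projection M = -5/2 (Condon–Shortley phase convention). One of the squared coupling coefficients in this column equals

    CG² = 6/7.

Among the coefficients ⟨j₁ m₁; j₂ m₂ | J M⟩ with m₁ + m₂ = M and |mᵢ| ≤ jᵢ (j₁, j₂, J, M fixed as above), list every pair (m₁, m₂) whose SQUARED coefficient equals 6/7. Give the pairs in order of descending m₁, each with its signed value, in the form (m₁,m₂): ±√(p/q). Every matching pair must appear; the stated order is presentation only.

Admissible pairs with m₁+m₂ = M = -5/2: (-1/2,-2), (1/2,-3)
  (m₁,m₂)=(1/2,-3): CG² = 1/7, CG = +√(1/7)
  (m₁,m₂)=(-1/2,-2): CG² = 6/7, CG = +√(6/7)   ← matches the target
Pairs with CG² = 6/7: (-1/2,-2): +√(6/7)

(-1/2,-2): +√(6/7)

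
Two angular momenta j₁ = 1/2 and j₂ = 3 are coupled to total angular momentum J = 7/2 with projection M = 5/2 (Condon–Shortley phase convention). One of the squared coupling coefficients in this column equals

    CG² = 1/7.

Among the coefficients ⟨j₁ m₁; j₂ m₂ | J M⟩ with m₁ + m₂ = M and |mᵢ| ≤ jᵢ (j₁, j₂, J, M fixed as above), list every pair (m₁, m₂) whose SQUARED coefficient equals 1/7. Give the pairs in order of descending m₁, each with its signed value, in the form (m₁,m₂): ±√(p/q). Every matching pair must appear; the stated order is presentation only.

Admissible pairs with m₁+m₂ = M = 5/2: (-1/2,3), (1/2,2)
  (m₁,m₂)=(1/2,2): CG² = 6/7, CG = +√(6/7)
  (m₁,m₂)=(-1/2,3): CG² = 1/7, CG = +√(1/7)   ← matches the target
Pairs with CG² = 1/7: (-1/2,3): +√(1/7)

(-1/2,3): +√(1/7)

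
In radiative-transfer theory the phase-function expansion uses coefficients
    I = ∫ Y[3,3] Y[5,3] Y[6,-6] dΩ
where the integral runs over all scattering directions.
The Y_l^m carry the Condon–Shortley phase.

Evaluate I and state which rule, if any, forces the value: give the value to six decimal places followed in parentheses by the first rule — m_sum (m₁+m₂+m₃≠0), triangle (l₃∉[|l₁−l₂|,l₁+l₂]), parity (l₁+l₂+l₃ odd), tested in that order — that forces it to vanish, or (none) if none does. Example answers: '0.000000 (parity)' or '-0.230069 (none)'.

m-sum 0 ✓  L=14 even ✓  2≤6≤8 ✓
Π(2lᵢ+1) = 7×11×13 = 1001
triangle coeff Δ(3,5,6) = 1/675675
Σ_t [0,2]: t=0:+1/8640 t=1:−1/2304 t=2:+1/8640 = -7/34560
(3j)²=7/429 [(3 5 6; 0 0 0)], sign=-1
Σ_t [0,0]: t=0:+1/1935360 = 1/1935360
(3j)²=1/91 [(3 5 6; 3 3 -6)], sign=+1
⇒ 4πI² = 7/39
I = (-1)√(7/39/(4π)) = -0.11951207
No selection rule forces the value: the integral is nonzero (none).

-0.119512 (none)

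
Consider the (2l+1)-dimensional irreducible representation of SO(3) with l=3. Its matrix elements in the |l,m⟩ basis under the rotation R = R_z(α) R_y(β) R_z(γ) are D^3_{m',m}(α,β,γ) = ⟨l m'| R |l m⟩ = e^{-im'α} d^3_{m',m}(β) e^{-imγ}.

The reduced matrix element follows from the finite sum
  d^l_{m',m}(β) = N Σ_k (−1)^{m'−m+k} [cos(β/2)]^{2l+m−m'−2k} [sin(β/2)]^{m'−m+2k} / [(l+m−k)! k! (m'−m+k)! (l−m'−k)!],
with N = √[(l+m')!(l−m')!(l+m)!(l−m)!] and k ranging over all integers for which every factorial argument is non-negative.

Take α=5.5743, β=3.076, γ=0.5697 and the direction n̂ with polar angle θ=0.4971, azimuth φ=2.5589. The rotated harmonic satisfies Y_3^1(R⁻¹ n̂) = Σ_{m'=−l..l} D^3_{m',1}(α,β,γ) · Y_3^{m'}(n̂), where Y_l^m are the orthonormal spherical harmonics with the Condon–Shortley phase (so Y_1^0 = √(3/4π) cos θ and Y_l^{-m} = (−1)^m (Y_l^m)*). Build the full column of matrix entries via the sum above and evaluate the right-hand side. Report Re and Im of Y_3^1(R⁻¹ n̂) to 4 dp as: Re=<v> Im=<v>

Re=-0.3196 Im=0.2766

Need the full column D^3_{m',1} for m'=−3..3 at α=5.5743, β=3.0760, γ=0.5697.
cos(β/2)=0.032790, sin(β/2)=0.999462
d^3_{-3,1}: single k=4 term ⇒ +0.004155;  D = -0.003750-0.001790i
d^3_{-2,1}: k∈[3..4] ⇒ +0.000223 -0.103414 = -0.103191;  D = +0.041764+0.094362i
d^3_{-1,1}: k∈[2..4] ⇒ +0.000007 -0.008583 +0.996778 = +0.988202;  D = +0.284671-0.946311i
d^3_{0,1}: k∈[1..3] ⇒ +0.000000 -0.000366 +0.113284 = +0.112919;  D = +0.095085-0.060906i
d^3_{1,1}: k∈[0..2] ⇒ +0.000000 -0.000009 +0.006437 = +0.006428;  D = +0.006366+0.000892i
d^3_{2,1}: k∈[0..1] ⇒ -0.000000 +0.000223 = +0.000223;  D = +0.000147+0.000167i
d^3_{3,1}: single k=0 term ⇒ +0.000004;  D = +0.000000+0.000004i
Y_3^{m'}(θ=0.4971,φ=2.5589) and Σ D·Y over m':
  (-0.0038-0.0018i)·(+0.0080-0.0445i)  (+0.0418+0.0944i)·(+0.0806+0.1877i)  (+0.2847-0.9463i)·(-0.3684-0.2428i)  (+0.0951-0.0609i)·(+0.2831+0.0000i)  (+0.0064+0.0009i)·(+0.3684-0.2428i)  (+0.0001+0.0002i)·(+0.0806-0.1877i)  (+0.0000+0.0000i)·(-0.0080-0.0445i)
Y_3^1(R⁻¹ n̂) = -0.319579+0.276646i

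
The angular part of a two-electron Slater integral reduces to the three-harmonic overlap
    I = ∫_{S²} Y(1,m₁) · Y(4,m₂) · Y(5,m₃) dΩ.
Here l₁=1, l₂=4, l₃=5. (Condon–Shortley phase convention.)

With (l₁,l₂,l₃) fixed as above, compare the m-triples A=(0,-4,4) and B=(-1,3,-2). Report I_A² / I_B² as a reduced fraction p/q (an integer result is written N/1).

3/1

Shared (l₁,l₂,l₃)=(1,4,5): N and (l;000)² cancel in I_A²/I_B².
A: Δ = 0!·2!·8!/11! = 1/495; Racah Σ t=0..0: t=0:+1/40320 = 1/40320; ⇒ 3j(1 4 5; 0 -4 4)² = 1/55, sgn -1
B: Δ = 0!·2!·8!/11! = 1/495; Racah Σ t=0..0: t=0:+1/10080 = 1/10080; ⇒ 3j(1 4 5; -1 3 -2)² = 1/165, sgn -1
I_A²/I_B² = (1/55)/(1/165) = 3/1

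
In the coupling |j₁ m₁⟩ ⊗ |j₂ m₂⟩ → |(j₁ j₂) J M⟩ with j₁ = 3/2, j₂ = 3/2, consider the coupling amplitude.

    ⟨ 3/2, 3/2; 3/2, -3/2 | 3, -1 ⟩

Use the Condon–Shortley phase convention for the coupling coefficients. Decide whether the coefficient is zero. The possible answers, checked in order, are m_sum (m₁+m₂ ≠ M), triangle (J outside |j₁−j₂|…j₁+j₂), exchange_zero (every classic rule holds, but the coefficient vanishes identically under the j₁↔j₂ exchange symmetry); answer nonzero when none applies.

m-sum: m₁+m₂ = 3/2+(-3/2) = 0, M = -1  ✗ ⇒ coefficient is 0

m_sum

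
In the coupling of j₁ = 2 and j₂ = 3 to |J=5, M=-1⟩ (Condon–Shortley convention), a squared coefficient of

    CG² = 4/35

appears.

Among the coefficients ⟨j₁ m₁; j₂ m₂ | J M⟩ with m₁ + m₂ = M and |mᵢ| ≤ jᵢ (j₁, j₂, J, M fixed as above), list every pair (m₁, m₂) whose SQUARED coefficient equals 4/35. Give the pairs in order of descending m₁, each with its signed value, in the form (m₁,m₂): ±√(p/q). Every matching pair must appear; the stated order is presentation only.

Admissible pairs with m₁+m₂ = M = -1: (-2,1), (-1,0), (0,-1), (1,-2), (2,-3)
  (m₁,m₂)=(2,-3): CG² = 1/210, CG = +√(1/210)
  (m₁,m₂)=(1,-2): CG² = 4/35, CG = +√(4/35)   ← matches the target
  (m₁,m₂)=(0,-1): CG² = 3/7, CG = +√(3/7)
  (m₁,m₂)=(-1,0): CG² = 8/21, CG = +√(8/21)
  (m₁,m₂)=(-2,1): CG² = 1/14, CG = +√(1/14)
Pairs with CG² = 4/35: (1,-2): +√(4/35)

(1,-2): +√(4/35)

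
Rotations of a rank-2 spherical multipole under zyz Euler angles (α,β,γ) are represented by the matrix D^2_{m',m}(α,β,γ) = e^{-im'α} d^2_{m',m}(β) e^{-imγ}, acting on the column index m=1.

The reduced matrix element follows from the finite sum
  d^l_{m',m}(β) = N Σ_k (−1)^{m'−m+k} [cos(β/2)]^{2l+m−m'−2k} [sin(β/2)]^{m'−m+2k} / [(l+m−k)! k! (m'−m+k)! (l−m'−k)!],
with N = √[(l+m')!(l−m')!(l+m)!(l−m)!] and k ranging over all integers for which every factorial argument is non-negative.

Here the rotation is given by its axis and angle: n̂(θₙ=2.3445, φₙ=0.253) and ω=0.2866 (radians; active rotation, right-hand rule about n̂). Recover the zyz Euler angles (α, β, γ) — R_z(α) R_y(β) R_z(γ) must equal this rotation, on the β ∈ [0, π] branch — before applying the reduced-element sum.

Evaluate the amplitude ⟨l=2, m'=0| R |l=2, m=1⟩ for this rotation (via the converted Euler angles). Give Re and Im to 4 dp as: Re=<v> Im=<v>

Axis–angle → zyz. n̂ = (sinθₙcosφₙ, sinθₙsinφₙ, cosθₙ) = (+0.692556, +0.179053, -0.698789), ω = 0.2866.
R = I cosω + sinω [n̂]ₓ + (1−cosω) n̂n̂ᵀ gives
  R = [+0.978775, +0.202601, +0.030877; -0.192484, +0.960518, -0.200884; -0.070357, +0.190677, +0.979128]
β = atan2(√(R₁₃²+R₂₃²), R₃₃) = 0.204669; α = atan2(R₂₃, R₁₃) mod 2π = 4.864901; γ = atan2(R₃₂, −R₃₁) mod 2π = 1.217308
First d^2_{0,1}(β=0.2047), then the phase factors e^{-i(0)α} and e^{-i(1)γ}:
With c≡cos(β/2)=0.994768 and s≡sin(β/2)=0.102156, N=[2·2·6·1]^{1/2}=4.898979
k∈{1,2} keeps every argument non-negative
  k=1: (−1)^0·4.8990/(2)·0.9948^3·0.1022^1 = +0.246323
  k=2: (−1)^1·4.8990/(2)·0.9948^1·0.1022^3 = -0.002598
d^2_{0,1}(0.2047) = +0.246323 -0.002598 = +0.243725
D = (+1.000000+0.000000i)·(+0.243725)·(+0.346172-0.938171i) = +0.084371-0.228656i

Re=0.0844 Im=-0.2287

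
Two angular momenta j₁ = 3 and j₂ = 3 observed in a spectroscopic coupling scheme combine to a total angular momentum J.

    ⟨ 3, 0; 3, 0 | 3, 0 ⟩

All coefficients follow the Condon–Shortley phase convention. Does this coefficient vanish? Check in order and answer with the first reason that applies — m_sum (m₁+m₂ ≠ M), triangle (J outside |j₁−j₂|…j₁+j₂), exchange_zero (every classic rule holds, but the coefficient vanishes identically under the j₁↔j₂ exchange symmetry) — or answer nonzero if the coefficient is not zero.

m-sum: m₁+m₂ = 0+0 = 0, M = 0  ✓
triangle: |j₁−j₂| = 0 ≤ J = 3 ≤ j₁+j₂ = 6  ✓
exchange: j₁=j₂ and m₁=m₂, and (−1)^(j₁+j₂−J) = (−1)^3 = −1 forces ⟨j₁m₁;j₂m₂|JM⟩ = −⟨j₂m₂;j₁m₁|JM⟩ = −⟨j₁m₁;j₂m₂|JM⟩ ⇒ the coefficient vanishes identically
Racah sum check: Σ_k collapses to 0 ⇒ CG = 0

exchange_zero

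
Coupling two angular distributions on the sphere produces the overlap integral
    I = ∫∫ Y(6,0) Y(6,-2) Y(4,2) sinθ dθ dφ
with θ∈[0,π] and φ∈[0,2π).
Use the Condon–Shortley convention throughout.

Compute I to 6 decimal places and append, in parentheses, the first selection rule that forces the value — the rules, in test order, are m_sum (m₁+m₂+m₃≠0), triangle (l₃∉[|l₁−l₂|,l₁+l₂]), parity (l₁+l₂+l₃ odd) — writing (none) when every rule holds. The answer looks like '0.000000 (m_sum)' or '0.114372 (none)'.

-0.107540 (none)

Checks pass: Σm=0; 16 even; l₃=4∈[0,12].
(2·6+1)(2·6+1)(2·4+1) = 1521
Δ: 8! 4! 4! / 17! → 1/15315300
sum: t=2:+1/829440 t=3:−1/25920 t=4:+1/9216 t=5:−1/25920 t=6:+1/829440 = 7/207360
3j²(6 6 4; 0 0 0) = Δ·Π!·Σ² = 28/2431  (sign +1)
sum: t=2:+1/138240 t=3:−1/25920 t=4:+1/55296 = -11/829440
3j²(6 6 4; 0 -2 2) = Δ·Π!·Σ² = 11/1326  (sign -1)
combine: 4πI² = 1521·28/2431·11/1326 = 42/289
take √, sign -1: I = -0.10754019
No selection rule forces the value: the integral is nonzero (none).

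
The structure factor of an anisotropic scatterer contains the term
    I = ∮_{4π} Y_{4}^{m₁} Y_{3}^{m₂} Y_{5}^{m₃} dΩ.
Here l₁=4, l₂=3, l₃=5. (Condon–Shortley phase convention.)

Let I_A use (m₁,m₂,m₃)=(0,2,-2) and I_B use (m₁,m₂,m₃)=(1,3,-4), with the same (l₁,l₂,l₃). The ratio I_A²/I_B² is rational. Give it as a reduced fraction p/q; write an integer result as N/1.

10/81

Shared (l₁,l₂,l₃)=(4,3,5): N and (l;000)² cancel in I_A²/I_B².
A: Δ = 2!·6!·4!/13! = 1/180180; Racah Σ t=1..2: t=1:−1/864 t=2:+1/576 = 1/1728; ⇒ 3j(4 3 5; 0 2 -2)² = 5/1287, sgn -1
B: Δ = 2!·6!·4!/13! = 1/180180; Racah Σ t=2..2: t=2:+1/5760 = 1/5760; ⇒ 3j(4 3 5; 1 3 -4)² = 9/286, sgn -1
I_A²/I_B² = (5/1287)/(9/286) = 10/81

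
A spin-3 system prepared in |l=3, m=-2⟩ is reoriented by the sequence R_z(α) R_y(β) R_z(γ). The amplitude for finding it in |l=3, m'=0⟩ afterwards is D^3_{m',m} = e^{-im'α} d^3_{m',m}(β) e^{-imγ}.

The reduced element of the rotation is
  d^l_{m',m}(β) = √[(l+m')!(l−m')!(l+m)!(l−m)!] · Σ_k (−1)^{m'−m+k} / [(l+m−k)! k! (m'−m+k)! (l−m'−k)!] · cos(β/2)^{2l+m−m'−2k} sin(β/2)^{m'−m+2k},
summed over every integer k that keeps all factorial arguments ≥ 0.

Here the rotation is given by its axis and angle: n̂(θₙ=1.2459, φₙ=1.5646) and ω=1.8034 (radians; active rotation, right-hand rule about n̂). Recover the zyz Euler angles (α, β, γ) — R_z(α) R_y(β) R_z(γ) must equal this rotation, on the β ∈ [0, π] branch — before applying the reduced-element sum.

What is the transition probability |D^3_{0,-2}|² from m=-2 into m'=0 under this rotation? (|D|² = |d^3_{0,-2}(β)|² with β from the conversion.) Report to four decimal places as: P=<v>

Axis–angle → zyz. n̂ = (sinθₙcosφₙ, sinθₙsinφₙ, cosθₙ) = (+0.005872, +0.947666, +0.319211), ω = 1.8034.
R = I cosω + sinω [n̂]ₓ + (1−cosω) n̂n̂ᵀ gives
  R = [-0.230469, -0.303766, +0.924451; +0.317462, +0.874574, +0.366522; -0.919838, +0.377950, -0.105128]
β = atan2(√(R₁₃²+R₂₃²), R₃₃) = 1.676119; α = atan2(R₂₃, R₁₃) mod 2π = 0.377464; γ = atan2(R₃₂, −R₃₁) mod 2π = 0.389857
First d^3_{0,-2}(β=1.6761), then the phase factors e^{-i(0)α} and e^{-i(-2)γ}:
c=cos(1.676119/2)=0.668906, s=sin(1.676119/2)=0.743347; N=√[6·6·1·120]=65.726707
Admissible k: 0..1 (factorial args all ≥0)
  k=0: (−1)^2·65.7267/(12)·0.6689^4·0.7433^2 = +0.605905
  k=1: (−1)^3·65.7267/(12)·0.6689^2·0.7433^4 = -0.748267
d^3_{0,-2}(1.6761) = +0.605905 -0.748267 = -0.142362
|D^3_{0,-2}|² = |d^3_{0,-2}(β)|² = (-0.142362)² = 0.020267 (the z-rotation phases have unit modulus)

P=0.0203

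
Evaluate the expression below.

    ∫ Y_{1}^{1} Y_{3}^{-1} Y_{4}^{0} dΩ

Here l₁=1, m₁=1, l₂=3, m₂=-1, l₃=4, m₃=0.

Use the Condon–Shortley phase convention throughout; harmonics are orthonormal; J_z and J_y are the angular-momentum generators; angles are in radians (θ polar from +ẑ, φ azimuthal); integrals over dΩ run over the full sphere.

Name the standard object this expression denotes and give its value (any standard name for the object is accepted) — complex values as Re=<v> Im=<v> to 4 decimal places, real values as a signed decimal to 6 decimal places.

Gaunt coefficient, +0.150786

This is a Gaunt coefficient — the integral of a triple product of spherical harmonics over the sphere.
Checks pass: Σm=0; 8 even; l₃=4∈[2,4].
(2·1+1)(2·3+1)(2·4+1) = 189
Δ: 0! 2! 6! / 9! → 1/252
sum: t=0:+1/36 = 1/36
3j²(1 3 4; 0 0 0) = Δ·Π!·Σ² = 4/63  (sign +1)
sum: t=0:+1/96 = 1/96
3j²(1 3 4; 1 -1 0) = Δ·Π!·Σ² = 1/42  (sign +1)
combine: 4πI² = 189·4/63·1/42 = 2/7
take √, sign +1: I = 0.15078601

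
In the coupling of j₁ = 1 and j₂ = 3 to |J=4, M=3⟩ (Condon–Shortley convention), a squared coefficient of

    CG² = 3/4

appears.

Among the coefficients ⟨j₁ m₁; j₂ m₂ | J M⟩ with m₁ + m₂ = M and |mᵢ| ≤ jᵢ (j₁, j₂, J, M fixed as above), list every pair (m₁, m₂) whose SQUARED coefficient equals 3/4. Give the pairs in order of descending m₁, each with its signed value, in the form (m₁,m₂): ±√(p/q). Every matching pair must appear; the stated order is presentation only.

Admissible pairs with m₁+m₂ = M = 3: (0,3), (1,2)
  (m₁,m₂)=(1,2): CG² = 3/4, CG = +√(3/4)   ← matches the target
  (m₁,m₂)=(0,3): CG² = 1/4, CG = +√(1/4)
Pairs with CG² = 3/4: (1,2): +√(3/4)

(1,2): +√(3/4)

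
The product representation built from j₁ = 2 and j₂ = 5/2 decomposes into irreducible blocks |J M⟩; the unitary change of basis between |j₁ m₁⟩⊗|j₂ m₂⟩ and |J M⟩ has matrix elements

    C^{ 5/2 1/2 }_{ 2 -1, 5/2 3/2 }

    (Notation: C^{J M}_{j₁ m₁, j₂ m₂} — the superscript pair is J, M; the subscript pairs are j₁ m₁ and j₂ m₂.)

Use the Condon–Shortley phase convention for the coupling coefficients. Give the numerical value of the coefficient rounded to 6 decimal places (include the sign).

+0.414039  (= +√(6/35))

j₁+j₂−J=2  J+j₁−j₂=2  J−j₁+j₂=3  j₁+j₂+J+1=8
(j₁±m₁, j₂±m₂, J±M) = (1,3,4,1,3,2)
P² = 216/35
sum k=1..2:
  [1] −1/12 = -1/12
  [2] +1/4 = 1/4
S = 1/6
C² = P²·S² = 6/35 ; C = +0.414039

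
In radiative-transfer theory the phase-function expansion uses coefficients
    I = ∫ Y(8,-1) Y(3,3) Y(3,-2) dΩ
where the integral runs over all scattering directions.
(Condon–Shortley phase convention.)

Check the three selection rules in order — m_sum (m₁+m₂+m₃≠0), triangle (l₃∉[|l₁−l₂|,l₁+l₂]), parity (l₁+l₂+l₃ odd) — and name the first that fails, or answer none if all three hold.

triangle

Σmᵢ = 0  ✓
l₃∈[|l₁−l₂|,l₁+l₂]=[5,11] required, l₃=3 fails  ✗
Σlᵢ = 14 ⇒ even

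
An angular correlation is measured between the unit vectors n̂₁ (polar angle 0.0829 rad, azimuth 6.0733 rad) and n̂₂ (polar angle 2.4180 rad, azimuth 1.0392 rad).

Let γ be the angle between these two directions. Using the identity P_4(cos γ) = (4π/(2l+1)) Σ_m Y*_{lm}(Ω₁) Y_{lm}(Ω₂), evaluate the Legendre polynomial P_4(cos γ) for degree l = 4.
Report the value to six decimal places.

-0.381585

Summing Y*_{l m}(θ₁,φ₁)·Y_{l m}(θ₂,φ₂) over m ∈ [−4, 4]; prefactor 4π/(2·4+1) = 1.396263:
  m=-4: (0.00001 - 0.00002j) × (-0.04485 + 0.07224j) = 0.00000 + 0.00000j  (running Σ = 0.00000 + 0.00000j)
  m=-3: (0.00057 - 0.00042j) × (0.27216 + 0.00653j) = 0.00016 - 0.00011j  (running Σ = 0.00016 - 0.00011j)
  m=-2: (0.01247 - 0.00556j) × (-0.20896 - 0.37567j) = -0.00470 - 0.00352j  (running Σ = -0.00454 - 0.00363j)
  m=-1: (0.15090 - 0.03214j) × (-0.11085 + 0.18849j) = -0.01067 + 0.03201j  (running Σ = -0.01520 + 0.02838j)
  m=0: (0.81744 + 0.00000j) × (-0.29712 + 0.00000j) = -0.24288 + 0.00000j  (running Σ = -0.25809 + 0.02838j)
  m=1: (-0.15090 - 0.03214j) × (0.11085 + 0.18849j) = -0.01067 - 0.03201j  (running Σ = -0.26875 - 0.00363j)
  m=2: (0.01247 + 0.00556j) × (-0.20896 + 0.37567j) = -0.00470 + 0.00352j  (running Σ = -0.27345 - 0.00011j)
  m=3: (-0.00057 - 0.00042j) × (-0.27216 + 0.00653j) = 0.00016 + 0.00011j  (running Σ = -0.27329 + 0.00000j)
  m=4: (0.00001 + 0.00002j) × (-0.04485 - 0.07224j) = 0.00000 - 0.00000j  (running Σ = -0.27329 + 0.00000j)
Accumulated sum -0.27329 + 0.00000j; after 4π/(2l+1) scaling, -0.38158 + 0.00000j ⇒ P_4 = -0.381585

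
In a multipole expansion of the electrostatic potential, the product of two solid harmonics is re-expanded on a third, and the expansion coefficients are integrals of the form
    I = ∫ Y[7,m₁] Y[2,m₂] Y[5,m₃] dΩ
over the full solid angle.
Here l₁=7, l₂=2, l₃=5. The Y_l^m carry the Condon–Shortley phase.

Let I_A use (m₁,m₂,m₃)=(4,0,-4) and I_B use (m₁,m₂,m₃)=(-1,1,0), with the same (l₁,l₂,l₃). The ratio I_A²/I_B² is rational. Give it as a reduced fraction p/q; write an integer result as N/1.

Shared (l₁,l₂,l₃)=(7,2,5): N and (l;000)² cancel in I_A²/I_B².
A: Δ = 4!·10!·0!/15! = 1/15015; Racah Σ t=2..2: t=2:+1/1451520 = 1/1451520; ⇒ 3j(7 2 5; 4 0 -4)² = 1/91, sgn -1
B: Δ = 4!·10!·0!/15! = 1/15015; Racah Σ t=3..3: t=3:−1/86400 = -1/86400; ⇒ 3j(7 2 5; -1 1 0)² = 16/715, sgn +1
I_A²/I_B² = (1/91)/(16/715) = 55/112

55/112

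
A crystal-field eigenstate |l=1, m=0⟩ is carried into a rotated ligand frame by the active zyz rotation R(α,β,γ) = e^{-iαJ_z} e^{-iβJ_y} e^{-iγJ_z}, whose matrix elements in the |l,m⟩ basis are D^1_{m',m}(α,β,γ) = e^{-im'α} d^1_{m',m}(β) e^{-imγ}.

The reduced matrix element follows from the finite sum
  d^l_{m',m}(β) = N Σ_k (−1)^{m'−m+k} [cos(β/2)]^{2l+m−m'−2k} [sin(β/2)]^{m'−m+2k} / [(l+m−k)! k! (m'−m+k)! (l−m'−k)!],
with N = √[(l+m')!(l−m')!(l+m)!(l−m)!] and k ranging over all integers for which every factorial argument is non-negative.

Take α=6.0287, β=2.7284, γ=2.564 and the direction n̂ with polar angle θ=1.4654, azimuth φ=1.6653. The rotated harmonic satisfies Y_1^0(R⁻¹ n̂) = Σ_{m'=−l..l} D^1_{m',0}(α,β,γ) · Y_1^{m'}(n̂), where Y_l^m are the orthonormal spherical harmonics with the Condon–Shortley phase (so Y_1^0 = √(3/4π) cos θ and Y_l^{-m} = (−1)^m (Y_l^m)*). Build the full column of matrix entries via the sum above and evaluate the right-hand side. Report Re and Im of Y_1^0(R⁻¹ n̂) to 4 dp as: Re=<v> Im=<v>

Need the full column D^1_{m',0} for m'=−1..1 at α=6.0287, β=2.7284, γ=2.5640.
cos(β/2)=0.205130, sin(β/2)=0.978735
d^1_{-1,0}: single k=1 term ⇒ +0.283928;  D = +0.274784-0.071478i
d^1_{0,0}: k∈[0..1] ⇒ +0.042078 -0.957922 = -0.915844;  D = -0.915844+0.000000i
d^1_{1,0}: single k=0 term ⇒ -0.283928;  D = -0.274784-0.071478i
Y_1^{m'}(θ=1.4654,φ=1.6653) and Σ D·Y over m':
  (+0.2748-0.0715i)·(-0.0324-0.3420i)  (-0.9158+0.0000i)·(+0.0514+0.0000i)  (-0.2748-0.0715i)·(+0.0324-0.3420i)
Y_1^0(R⁻¹ n̂) = -0.113791+0.000000i

Re=-0.1138 Im=0.0000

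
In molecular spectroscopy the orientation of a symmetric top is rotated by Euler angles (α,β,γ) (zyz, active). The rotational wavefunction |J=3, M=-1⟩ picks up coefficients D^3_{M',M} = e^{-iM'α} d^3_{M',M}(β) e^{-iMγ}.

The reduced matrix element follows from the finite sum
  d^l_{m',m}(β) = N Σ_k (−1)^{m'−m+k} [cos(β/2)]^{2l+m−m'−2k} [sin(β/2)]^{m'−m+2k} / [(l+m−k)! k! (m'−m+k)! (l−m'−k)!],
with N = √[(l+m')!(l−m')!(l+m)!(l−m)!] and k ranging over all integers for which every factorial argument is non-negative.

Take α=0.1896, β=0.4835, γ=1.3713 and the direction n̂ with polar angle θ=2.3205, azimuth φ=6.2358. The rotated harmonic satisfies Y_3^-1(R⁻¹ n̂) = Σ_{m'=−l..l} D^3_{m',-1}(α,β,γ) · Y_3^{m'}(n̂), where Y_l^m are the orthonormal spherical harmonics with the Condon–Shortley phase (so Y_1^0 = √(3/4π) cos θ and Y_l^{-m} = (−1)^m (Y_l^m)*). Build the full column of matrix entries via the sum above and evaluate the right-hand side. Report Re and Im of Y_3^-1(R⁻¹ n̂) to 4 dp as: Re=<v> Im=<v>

Re=-0.0039 Im=-0.1954

Need the full column D^3_{m',-1} for m'=−3..3 at α=0.1896, β=0.4835, γ=1.3713.
cos(β/2)=0.970921, sin(β/2)=0.239402
d^3_{-3,-1}: single k=2 term ⇒ +0.197259;  D = -0.071204+0.183959i
d^3_{-2,-1}: k∈[1..2] ⇒ +0.653200 -0.079426 = +0.573774;  D = -0.102555+0.564534i
d^3_{-1,-1}: k∈[0..2] ⇒ +0.837726 -0.407456 +0.018579 = +0.448850;  D = +0.004442+0.448828i
d^3_{0,-1}: k∈[0..2] ⇒ -0.715545 +0.130511 -0.002645 = -0.587679;  D = -0.116464-0.576023i
d^3_{1,-1}: k∈[0..2] ⇒ +0.305592 -0.024772 +0.000188 = +0.281008;  D = +0.106601+0.260003i
d^3_{2,-1}: k∈[0..1] ⇒ -0.079426 +0.002414 = -0.077012;  D = -0.042120-0.064473i
d^3_{3,-1}: single k=0 term ⇒ +0.011993;  D = +0.008334+0.008624i
Y_3^{m'}(θ=2.3205,φ=6.2358) and Σ D·Y over m':
  (-0.0712+0.1840i)·(+0.1619+0.0232i)  (-0.1026+0.5645i)·(-0.3714-0.0353i)  (+0.0044+0.4488i)·(+0.3123+0.0148i)  (-0.1165-0.5760i)·(+0.1725+0.0000i)  (+0.1066+0.2600i)·(-0.3123+0.0148i)  (-0.0421-0.0645i)·(-0.3714+0.0353i)  (+0.0083+0.0086i)·(-0.1619+0.0232i)
Y_3^-1(R⁻¹ n̂) = -0.003897-0.195388i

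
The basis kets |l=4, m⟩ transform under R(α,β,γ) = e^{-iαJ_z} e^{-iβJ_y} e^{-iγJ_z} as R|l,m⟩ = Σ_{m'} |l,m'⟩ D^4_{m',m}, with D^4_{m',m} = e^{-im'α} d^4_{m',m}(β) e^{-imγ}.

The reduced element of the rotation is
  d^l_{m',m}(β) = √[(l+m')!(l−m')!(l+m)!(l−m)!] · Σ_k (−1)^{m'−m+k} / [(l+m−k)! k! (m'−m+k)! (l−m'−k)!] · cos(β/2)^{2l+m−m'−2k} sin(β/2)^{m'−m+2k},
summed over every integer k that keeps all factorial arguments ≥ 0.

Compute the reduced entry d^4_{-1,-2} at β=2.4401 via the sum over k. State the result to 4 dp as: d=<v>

d^4_{-1,-2}(β=2.4401) via the finite sum:
c=cos(2.440100/2)=0.343599, s=sin(2.440100/2)=0.939117; N=√[6·120·2·720]=1018.233765
Admissible k: 0..2 (factorial args all ≥0)
  k=0: (−1)^1·1018.2338/(240)·0.3436^7·0.9391^1 = -0.002253
  k=1: (−1)^2·1018.2338/(48)·0.3436^5·0.9391^3 = +0.084144
  k=2: (−1)^3·1018.2338/(72)·0.3436^3·0.9391^5 = -0.419051
d^4_{-1,-2}(2.4401) = -0.002253 +0.084144 -0.419051 = -0.337160

d=-0.3372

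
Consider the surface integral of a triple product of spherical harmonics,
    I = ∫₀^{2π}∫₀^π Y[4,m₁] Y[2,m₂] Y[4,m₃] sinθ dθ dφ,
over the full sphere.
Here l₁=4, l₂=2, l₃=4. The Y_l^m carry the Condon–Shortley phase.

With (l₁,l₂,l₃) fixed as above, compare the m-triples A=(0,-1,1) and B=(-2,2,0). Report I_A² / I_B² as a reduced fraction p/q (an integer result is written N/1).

Same 4,2,4: normalisation and zero-m 3j drop out of the ratio.
A: Δ: 2! 6! 2! / 11! → 1/13860; sum: t=0:+1/96 t=1:−1/72 = -1/288; 3j²(4 2 4; 0 -1 1) = Δ·Π!·Σ² = 1/462  (sign +1)
B: Δ: 2! 6! 2! / 11! → 1/13860; sum: t=2:+1/192 = 1/192; 3j²(4 2 4; -2 2 0) = Δ·Π!·Σ² = 3/77  (sign +1)
I_A²/I_B² = (1/462)/(3/77) = 1/18

1/18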